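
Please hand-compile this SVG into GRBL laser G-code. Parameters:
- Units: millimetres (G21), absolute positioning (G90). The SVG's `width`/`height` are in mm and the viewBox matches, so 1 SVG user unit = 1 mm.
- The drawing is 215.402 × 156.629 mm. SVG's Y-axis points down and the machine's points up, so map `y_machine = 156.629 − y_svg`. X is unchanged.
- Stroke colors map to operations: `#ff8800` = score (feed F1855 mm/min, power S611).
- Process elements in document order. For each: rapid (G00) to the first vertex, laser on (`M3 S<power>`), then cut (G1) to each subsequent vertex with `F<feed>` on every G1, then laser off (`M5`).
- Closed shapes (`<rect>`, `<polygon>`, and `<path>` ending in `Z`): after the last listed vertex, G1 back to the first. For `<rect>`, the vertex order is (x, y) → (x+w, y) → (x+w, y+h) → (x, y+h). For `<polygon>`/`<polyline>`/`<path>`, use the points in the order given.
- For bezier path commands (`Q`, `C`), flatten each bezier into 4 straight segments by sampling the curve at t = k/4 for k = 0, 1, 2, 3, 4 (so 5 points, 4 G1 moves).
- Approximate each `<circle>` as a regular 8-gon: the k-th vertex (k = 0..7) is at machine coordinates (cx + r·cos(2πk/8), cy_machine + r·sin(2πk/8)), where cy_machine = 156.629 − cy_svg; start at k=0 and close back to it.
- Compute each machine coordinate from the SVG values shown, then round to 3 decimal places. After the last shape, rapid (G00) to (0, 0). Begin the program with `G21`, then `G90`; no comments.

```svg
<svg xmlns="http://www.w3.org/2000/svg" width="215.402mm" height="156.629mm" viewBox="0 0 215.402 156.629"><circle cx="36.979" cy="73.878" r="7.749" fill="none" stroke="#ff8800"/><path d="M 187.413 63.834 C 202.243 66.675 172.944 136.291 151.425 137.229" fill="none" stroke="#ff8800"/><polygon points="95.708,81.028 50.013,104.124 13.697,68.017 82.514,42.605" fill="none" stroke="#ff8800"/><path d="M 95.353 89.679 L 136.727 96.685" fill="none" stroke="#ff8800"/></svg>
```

viewBox `0 0 215.402 156.629` with mm width/height → 1 unit = 1 mm. Flip: y_m = 156.629 − y_svg.

**Shape 1** — `<circle>` circle, stroke `#ff8800` → score (S611, F1855). Machine vertices: (44.728,82.751) → (42.458,88.230) → (36.979,90.500) → (31.500,88.230) → (29.230,82.751) → (31.500,77.272) → (36.979,75.002) → (42.458,77.272) → (44.728,82.751). Closed: final G1 returns to the first vertex.

**Shape 2** — `<path>` cubic bezier, stroke `#ff8800` → score (S611, F1855). Control points (SVG): P0=(187.413,63.834), P1=(202.243,66.675), P2=(172.944,136.291), P3=(151.425,137.229); sampled at t=k/4. Machine vertices: (187.413,92.795) → (191.072,80.260) → (183.050,55.384) → (168.212,30.864) → (151.425,19.400). Open path.

**Shape 3** — `<polygon>` closed polygon, stroke `#ff8800` → score (S611, F1855). Machine vertices: (95.708,75.601) → (50.013,52.505) → (13.697,88.612) → (82.514,114.024) → (95.708,75.601). Closed: final G1 returns to the first vertex.

**Shape 4** — `<path>` line segment, stroke `#ff8800` → score (S611, F1855). Machine vertices: (95.353,66.950) → (136.727,59.944). Open path.

G21
G90
G00 X44.728 Y82.751
M3 S611
G1 X42.458 Y88.230 F1855
G1 X36.979 Y90.500 F1855
G1 X31.500 Y88.230 F1855
G1 X29.230 Y82.751 F1855
G1 X31.500 Y77.272 F1855
G1 X36.979 Y75.002 F1855
G1 X42.458 Y77.272 F1855
G1 X44.728 Y82.751 F1855
M5
G00 X187.413 Y92.795
M3 S611
G1 X191.072 Y80.260 F1855
G1 X183.050 Y55.384 F1855
G1 X168.212 Y30.864 F1855
G1 X151.425 Y19.400 F1855
M5
G00 X95.708 Y75.601
M3 S611
G1 X50.013 Y52.505 F1855
G1 X13.697 Y88.612 F1855
G1 X82.514 Y114.024 F1855
G1 X95.708 Y75.601 F1855
M5
G00 X95.353 Y66.950
M3 S611
G1 X136.727 Y59.944 F1855
M5
G00 X0.000 Y0.000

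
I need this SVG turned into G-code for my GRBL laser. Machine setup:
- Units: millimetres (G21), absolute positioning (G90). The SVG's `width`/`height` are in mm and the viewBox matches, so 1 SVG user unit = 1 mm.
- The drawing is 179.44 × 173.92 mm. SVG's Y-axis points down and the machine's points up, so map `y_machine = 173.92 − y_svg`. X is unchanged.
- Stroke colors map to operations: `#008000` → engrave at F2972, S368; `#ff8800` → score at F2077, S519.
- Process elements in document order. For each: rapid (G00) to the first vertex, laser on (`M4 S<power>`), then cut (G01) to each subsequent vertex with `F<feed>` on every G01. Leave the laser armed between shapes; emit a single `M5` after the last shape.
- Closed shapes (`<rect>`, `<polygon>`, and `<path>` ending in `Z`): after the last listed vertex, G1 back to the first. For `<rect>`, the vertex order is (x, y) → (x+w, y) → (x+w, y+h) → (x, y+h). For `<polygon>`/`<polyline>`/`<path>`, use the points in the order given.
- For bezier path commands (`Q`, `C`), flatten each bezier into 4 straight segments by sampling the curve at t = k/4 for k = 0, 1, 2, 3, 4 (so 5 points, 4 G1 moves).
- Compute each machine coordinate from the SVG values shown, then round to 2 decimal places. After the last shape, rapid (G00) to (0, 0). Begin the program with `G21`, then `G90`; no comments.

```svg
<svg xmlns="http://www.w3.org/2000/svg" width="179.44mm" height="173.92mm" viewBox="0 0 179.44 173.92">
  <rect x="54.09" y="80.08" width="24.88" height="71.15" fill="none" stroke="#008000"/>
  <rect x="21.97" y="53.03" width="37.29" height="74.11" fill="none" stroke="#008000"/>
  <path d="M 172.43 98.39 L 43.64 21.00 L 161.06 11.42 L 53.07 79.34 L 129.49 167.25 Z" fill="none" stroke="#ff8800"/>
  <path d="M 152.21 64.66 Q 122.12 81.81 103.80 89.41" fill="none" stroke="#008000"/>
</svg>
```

G21
G90
G00 X54.09 Y93.84
M4 S368
G01 X78.97 Y93.84 F2972
G01 X78.97 Y22.69 F2972
G01 X54.09 Y22.69 F2972
G01 X54.09 Y93.84 F2972
G00 X21.97 Y120.89
M4 S368
G01 X59.26 Y120.89 F2972
G01 X59.26 Y46.78 F2972
G01 X21.97 Y46.78 F2972
G01 X21.97 Y120.89 F2972
G00 X172.43 Y75.53
M4 S519
G01 X43.64 Y152.92 F2077
G01 X161.06 Y162.50 F2077
G01 X53.07 Y94.58 F2077
G01 X129.49 Y6.67 F2077
G01 X172.43 Y75.53 F2077
G00 X152.21 Y109.26
M4 S368
G01 X137.90 Y101.28 F2972
G01 X125.06 Y94.50 F2972
G01 X113.70 Y88.91 F2972
G01 X103.80 Y84.51 F2972
M5
G00 X0.00 Y0.00

viewBox `0 0 179.44 173.92` with mm width/height → 1 unit = 1 mm. Flip: y_m = 173.92 − y_svg.

**Shape 1** — `<rect>` rectangle, stroke `#008000` → engrave (S368, F2972). Machine vertices: (54.09,93.84) → (78.97,93.84) → (78.97,22.69) → (54.09,22.69) → (54.09,93.84). Closed: final G1 returns to the first vertex.

**Shape 2** — `<rect>` rectangle, stroke `#008000` → engrave (S368, F2972). Machine vertices: (21.97,120.89) → (59.26,120.89) → (59.26,46.78) → (21.97,46.78) → (21.97,120.89). Closed: final G1 returns to the first vertex.

**Shape 3** — `<path>` closed polygon, stroke `#ff8800` → score (S519, F2077). Machine vertices: (172.43,75.53) → (43.64,152.92) → (161.06,162.50) → (53.07,94.58) → (129.49,6.67) → (172.43,75.53). Closed: final G1 returns to the first vertex.

**Shape 4** — `<path>` quadratic bezier, stroke `#008000` → engrave (S368, F2972). Control points (SVG): P0=(152.21,64.66), P1=(122.12,81.81), P2=(103.80,89.41); sampled at t=k/4. Machine vertices: (152.21,109.26) → (137.90,101.28) → (125.06,94.50) → (113.70,88.91) → (103.80,84.51). Open path.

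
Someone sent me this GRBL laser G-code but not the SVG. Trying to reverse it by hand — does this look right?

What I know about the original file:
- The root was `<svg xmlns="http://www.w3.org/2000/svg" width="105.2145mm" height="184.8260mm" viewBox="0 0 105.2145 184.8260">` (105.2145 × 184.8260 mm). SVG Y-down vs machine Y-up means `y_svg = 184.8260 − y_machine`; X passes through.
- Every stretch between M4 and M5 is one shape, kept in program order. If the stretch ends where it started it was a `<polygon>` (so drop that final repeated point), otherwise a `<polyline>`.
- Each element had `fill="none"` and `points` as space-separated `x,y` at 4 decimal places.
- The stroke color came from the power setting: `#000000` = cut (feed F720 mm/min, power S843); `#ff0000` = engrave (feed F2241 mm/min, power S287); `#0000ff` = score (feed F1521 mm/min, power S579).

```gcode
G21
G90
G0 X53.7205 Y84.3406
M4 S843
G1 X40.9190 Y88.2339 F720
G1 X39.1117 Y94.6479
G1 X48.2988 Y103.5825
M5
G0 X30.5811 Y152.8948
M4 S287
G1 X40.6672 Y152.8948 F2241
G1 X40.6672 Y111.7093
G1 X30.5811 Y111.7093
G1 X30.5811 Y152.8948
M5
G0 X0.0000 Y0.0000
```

Each laser-on run becomes one SVG element. Flip Y back into SVG space with y_svg = 184.8260 − y_machine.

Run 1: power S843 maps to stroke `#000000` (cut). The run is open, so emit a `<polyline>` with points (Y-flipped): 53.7205,100.4854 40.9190,96.5921 39.1117,90.1781 48.2988,81.2435.

Run 2: S287 ⇒ engrave layer `#ff0000`. The run returns to its start, so emit a `<polygon>` with points (Y-flipped): 30.5811,31.9312 40.6672,31.9312 40.6672,73.1167 30.5811,73.1167.

<svg xmlns="http://www.w3.org/2000/svg" width="105.2145mm" height="184.8260mm" viewBox="0 0 105.2145 184.8260">
  <polyline points="53.7205,100.4854 40.9190,96.5921 39.1117,90.1781 48.2988,81.2435" fill="none" stroke="#000000"/>
  <polygon points="30.5811,31.9312 40.6672,31.9312 40.6672,73.1167 30.5811,73.1167" fill="none" stroke="#ff0000"/>
</svg>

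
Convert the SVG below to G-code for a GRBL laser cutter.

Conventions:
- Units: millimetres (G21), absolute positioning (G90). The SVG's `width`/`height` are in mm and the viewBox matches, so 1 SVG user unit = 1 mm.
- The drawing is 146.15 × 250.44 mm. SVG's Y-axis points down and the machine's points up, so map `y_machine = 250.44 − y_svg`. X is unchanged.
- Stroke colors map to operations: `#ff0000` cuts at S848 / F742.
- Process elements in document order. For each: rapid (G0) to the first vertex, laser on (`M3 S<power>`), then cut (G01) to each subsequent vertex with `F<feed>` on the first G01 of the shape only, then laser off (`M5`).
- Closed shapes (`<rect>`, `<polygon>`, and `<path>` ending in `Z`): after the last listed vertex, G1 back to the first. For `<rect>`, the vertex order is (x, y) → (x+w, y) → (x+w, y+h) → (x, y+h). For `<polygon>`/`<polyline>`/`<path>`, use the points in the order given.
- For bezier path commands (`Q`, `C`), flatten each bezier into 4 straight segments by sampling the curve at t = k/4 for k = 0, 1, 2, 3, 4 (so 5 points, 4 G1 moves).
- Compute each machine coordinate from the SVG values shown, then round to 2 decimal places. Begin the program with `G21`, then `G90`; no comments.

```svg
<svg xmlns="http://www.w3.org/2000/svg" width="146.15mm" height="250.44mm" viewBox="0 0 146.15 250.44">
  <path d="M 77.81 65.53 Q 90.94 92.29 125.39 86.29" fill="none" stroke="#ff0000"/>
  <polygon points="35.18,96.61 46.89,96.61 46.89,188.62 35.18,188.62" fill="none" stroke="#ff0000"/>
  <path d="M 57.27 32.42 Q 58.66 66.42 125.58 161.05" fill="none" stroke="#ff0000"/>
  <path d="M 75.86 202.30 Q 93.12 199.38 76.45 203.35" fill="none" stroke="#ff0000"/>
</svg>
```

Since the viewBox matches the mm dimensions, user units are millimetres directly. The only transform is the Y-flip y_m = 250.44 − y_svg.

Shape 1 is a quadratic bezier drawn with `<path>`. Its stroke #ff0000 means cut at S848, F742. After flipping Y the toolpath is (77.81,184.91) → (85.71,173.58) → (96.27,166.34) → (109.50,163.20) → (125.39,164.15).

Shape 2 is a rectangle drawn with `<polygon>`. Its stroke #ff0000 means cut at S848, F742. After flipping Y the toolpath is (35.18,153.83) → (46.89,153.83) → (46.89,61.82) → (35.18,61.82) → (35.18,153.83), returning to the start.

Shape 3 is a quadratic bezier drawn with `<path>`. Its stroke #ff0000 means cut at S848, F742. After flipping Y the toolpath is (57.27,218.02) → (62.06,197.23) → (75.04,168.86) → (96.22,132.92) → (125.58,89.39).

Shape 4 is a quadratic bezier drawn with `<path>`. Its stroke #ff0000 means cut at S848, F742. After flipping Y the toolpath is (75.86,48.14) → (82.37,49.17) → (84.64,49.34) → (82.66,48.64) → (76.45,47.09).

G21
G90
G0 X77.81 Y184.91
M3 S848
G01 X85.71 Y173.58 F742
G01 X96.27 Y166.34
G01 X109.50 Y163.20
G01 X125.39 Y164.15
M5
G0 X35.18 Y153.83
M3 S848
G01 X46.89 Y153.83 F742
G01 X46.89 Y61.82
G01 X35.18 Y61.82
G01 X35.18 Y153.83
M5
G0 X57.27 Y218.02
M3 S848
G01 X62.06 Y197.23 F742
G01 X75.04 Y168.86
G01 X96.22 Y132.92
G01 X125.58 Y89.39
M5
G0 X75.86 Y48.14
M3 S848
G01 X82.37 Y49.17 F742
G01 X84.64 Y49.34
G01 X82.66 Y48.64
G01 X76.45 Y47.09
M5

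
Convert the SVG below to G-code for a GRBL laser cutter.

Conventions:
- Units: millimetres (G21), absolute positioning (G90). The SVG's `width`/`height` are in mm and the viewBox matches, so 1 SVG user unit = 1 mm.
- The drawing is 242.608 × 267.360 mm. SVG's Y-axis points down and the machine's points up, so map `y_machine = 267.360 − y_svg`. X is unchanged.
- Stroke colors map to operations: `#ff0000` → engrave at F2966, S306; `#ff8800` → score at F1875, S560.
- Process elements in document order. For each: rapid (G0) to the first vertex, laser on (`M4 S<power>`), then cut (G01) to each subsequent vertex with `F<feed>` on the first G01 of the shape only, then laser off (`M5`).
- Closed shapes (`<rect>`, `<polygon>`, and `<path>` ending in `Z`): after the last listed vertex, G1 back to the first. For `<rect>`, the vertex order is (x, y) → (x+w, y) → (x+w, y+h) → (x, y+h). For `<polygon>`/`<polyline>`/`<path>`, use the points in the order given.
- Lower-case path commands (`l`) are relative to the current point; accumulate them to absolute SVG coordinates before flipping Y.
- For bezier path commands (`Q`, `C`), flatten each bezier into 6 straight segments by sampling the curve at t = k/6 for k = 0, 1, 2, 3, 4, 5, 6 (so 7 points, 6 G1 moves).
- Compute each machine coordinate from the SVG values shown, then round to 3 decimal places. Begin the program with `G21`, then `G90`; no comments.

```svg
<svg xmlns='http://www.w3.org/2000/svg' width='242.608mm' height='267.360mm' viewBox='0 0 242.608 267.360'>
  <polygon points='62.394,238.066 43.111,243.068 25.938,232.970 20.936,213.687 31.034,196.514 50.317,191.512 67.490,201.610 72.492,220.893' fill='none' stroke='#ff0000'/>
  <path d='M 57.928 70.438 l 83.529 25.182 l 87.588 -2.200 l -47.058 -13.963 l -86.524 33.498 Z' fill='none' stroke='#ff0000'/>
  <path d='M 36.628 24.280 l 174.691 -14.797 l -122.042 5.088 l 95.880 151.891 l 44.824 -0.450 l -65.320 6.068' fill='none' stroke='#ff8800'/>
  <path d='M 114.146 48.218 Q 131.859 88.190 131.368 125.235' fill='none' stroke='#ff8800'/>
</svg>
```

G21
G90
G0 X62.394 Y29.294
M4 S306
G01 X43.111 Y24.292 F2966
G01 X25.938 Y34.390
G01 X20.936 Y53.673
G01 X31.034 Y70.846
G01 X50.317 Y75.848
G01 X67.490 Y65.750
G01 X72.492 Y46.467
G01 X62.394 Y29.294
M5
G0 X57.928 Y196.922
M4 S306
G01 X141.457 Y171.740 F2966
G01 X229.045 Y173.940
G01 X181.987 Y187.903
G01 X95.463 Y154.405
G01 X57.928 Y196.922
M5
G0 X36.628 Y243.080
M4 S560
G01 X211.319 Y257.877 F1875
G01 X89.277 Y252.789
G01 X185.157 Y100.898
G01 X229.981 Y101.348
G01 X164.661 Y95.280
M5
G0 X114.146 Y219.142
M4 S560
G01 X119.545 Y205.899 F1875
G01 X123.932 Y192.819
G01 X127.308 Y179.902
G01 X129.673 Y167.147
G01 X131.026 Y154.555
G01 X131.368 Y142.125
M5

viewBox `0 0 242.608 267.360` with mm width/height → 1 unit = 1 mm. Flip: y_m = 267.360 − y_svg.

**Shape 1** — `<polygon>` regular polygon, stroke `#ff0000` → engrave (S306, F2966). Machine vertices: (62.394,29.294) → (43.111,24.292) → (25.938,34.390) → (20.936,53.673) → (31.034,70.846) → (50.317,75.848) → (67.490,65.750) → (72.492,46.467) → (62.394,29.294). Closed: final G1 returns to the first vertex.

**Shape 2** — `<path>` closed polygon, stroke `#ff0000` → engrave (S306, F2966). Machine vertices: (57.928,196.922) → (141.457,171.740) → (229.045,173.940) → (181.987,187.903) → (95.463,154.405) → (57.928,196.922). Closed: final G1 returns to the first vertex.

**Shape 3** — `<path>` open polyline, stroke `#ff8800` → score (S560, F1875). Machine vertices: (36.628,243.080) → (211.319,257.877) → (89.277,252.789) → (185.157,100.898) → (229.981,101.348) → (164.661,95.280). Open path.

**Shape 4** — `<path>` quadratic bezier, stroke `#ff8800` → score (S560, F1875). Control points (SVG): P0=(114.146,48.218), P1=(131.859,88.190), P2=(131.368,125.235); sampled at t=k/6. Machine vertices: (114.146,219.142) → (119.545,205.899) → (123.932,192.819) → (127.308,179.902) → (129.673,167.147) → (131.026,154.555) → (131.368,142.125). Open path.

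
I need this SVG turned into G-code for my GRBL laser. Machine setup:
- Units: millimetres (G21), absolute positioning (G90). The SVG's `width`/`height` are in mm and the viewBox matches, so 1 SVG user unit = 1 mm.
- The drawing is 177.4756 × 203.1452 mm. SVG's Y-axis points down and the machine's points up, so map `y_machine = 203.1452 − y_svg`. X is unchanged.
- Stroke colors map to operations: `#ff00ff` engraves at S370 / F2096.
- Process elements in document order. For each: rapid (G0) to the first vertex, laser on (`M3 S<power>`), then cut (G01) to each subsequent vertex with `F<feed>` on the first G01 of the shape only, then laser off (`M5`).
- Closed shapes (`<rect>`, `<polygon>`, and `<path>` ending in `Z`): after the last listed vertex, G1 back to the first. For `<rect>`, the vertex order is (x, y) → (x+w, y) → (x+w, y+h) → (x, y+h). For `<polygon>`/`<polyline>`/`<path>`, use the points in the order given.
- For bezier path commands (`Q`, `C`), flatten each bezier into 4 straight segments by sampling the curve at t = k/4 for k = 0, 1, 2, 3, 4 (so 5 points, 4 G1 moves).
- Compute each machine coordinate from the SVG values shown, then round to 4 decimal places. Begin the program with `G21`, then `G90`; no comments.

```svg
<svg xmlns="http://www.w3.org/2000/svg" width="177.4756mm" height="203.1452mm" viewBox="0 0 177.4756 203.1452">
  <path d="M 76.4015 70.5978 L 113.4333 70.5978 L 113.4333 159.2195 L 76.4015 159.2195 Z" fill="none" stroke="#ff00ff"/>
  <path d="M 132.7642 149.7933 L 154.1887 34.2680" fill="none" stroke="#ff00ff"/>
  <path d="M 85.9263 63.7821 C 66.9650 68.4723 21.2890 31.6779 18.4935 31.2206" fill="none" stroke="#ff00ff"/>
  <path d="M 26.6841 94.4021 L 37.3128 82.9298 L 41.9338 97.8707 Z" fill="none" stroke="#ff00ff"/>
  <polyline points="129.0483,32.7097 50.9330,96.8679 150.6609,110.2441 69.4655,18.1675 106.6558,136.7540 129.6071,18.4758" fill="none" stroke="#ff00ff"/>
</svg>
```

G21
G90
G0 X76.4015 Y132.5474
M3 S370
G01 X113.4333 Y132.5474 F2096
G01 X113.4333 Y43.9257
G01 X76.4015 Y43.9257
G01 X76.4015 Y132.5474
M5
G0 X132.7642 Y53.3519
M3 S370
G01 X154.1887 Y168.8772 F2096
M5
G0 X85.9263 Y139.3631
M3 S370
G01 X67.7837 Y142.4078 F2096
G01 X46.1477 Y153.7135
G01 X27.5428 Y165.9844
G01 X18.4935 Y171.9246
M5
G0 X26.6841 Y108.7431
M3 S370
G01 X37.3128 Y120.2154 F2096
G01 X41.9338 Y105.2745
G01 X26.6841 Y108.7431
M5
G0 X129.0483 Y170.4355
M3 S370
G01 X50.9330 Y106.2773 F2096
G01 X150.6609 Y92.9011
G01 X69.4655 Y184.9777
G01 X106.6558 Y66.3912
G01 X129.6071 Y184.6694
M5

viewBox `0 0 177.4756 203.1452` with mm width/height → 1 unit = 1 mm. Flip: y_m = 203.1452 − y_svg.

**Shape 1** — `<path>` rectangle, stroke `#ff00ff` → engrave (S370, F2096). Machine vertices: (76.4015,132.5474) → (113.4333,132.5474) → (113.4333,43.9257) → (76.4015,43.9257) → (76.4015,132.5474). Closed: final G1 returns to the first vertex.

**Shape 2** — `<path>` line segment, stroke `#ff00ff` → engrave (S370, F2096). Machine vertices: (132.7642,53.3519) → (154.1887,168.8772). Open path.

**Shape 3** — `<path>` cubic bezier, stroke `#ff00ff` → engrave (S370, F2096). Control points (SVG): P0=(85.9263,63.7821), P1=(66.9650,68.4723), P2=(21.2890,31.6779), P3=(18.4935,31.2206); sampled at t=k/4. Machine vertices: (85.9263,139.3631) → (67.7837,142.4078) → (46.1477,153.7135) → (27.5428,165.9844) → (18.4935,171.9246). Open path.

**Shape 4** — `<path>` regular polygon, stroke `#ff00ff` → engrave (S370, F2096). Machine vertices: (26.6841,108.7431) → (37.3128,120.2154) → (41.9338,105.2745) → (26.6841,108.7431). Closed: final G1 returns to the first vertex.

**Shape 5** — `<polyline>` open polyline, stroke `#ff00ff` → engrave (S370, F2096). Machine vertices: (129.0483,170.4355) → (50.9330,106.2773) → (150.6609,92.9011) → (69.4655,184.9777) → (106.6558,66.3912) → (129.6071,184.6694). Open path.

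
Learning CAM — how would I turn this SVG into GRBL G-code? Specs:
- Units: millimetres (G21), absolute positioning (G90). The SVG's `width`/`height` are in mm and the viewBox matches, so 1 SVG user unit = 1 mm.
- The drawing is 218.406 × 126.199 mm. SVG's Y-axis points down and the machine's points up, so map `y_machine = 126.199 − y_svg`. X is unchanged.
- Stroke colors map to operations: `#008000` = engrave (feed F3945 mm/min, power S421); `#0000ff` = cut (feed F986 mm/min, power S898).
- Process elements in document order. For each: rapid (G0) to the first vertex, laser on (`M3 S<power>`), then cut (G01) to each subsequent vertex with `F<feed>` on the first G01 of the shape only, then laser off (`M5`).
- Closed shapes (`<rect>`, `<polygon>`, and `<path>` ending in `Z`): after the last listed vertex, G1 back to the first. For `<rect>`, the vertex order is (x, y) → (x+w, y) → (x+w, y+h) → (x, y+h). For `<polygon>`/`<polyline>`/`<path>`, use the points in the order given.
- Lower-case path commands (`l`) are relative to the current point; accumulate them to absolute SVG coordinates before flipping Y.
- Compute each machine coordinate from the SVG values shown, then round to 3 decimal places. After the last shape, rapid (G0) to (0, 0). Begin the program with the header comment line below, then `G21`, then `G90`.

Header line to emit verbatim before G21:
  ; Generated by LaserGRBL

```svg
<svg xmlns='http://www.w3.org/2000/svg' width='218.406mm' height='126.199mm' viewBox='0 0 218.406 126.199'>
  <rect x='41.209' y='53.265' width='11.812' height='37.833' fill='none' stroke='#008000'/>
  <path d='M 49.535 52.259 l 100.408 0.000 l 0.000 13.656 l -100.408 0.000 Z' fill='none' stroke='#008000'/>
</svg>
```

; Generated by LaserGRBL
G21
G90
G0 X41.209 Y72.934
M3 S421
G01 X53.021 Y72.934 F3945
G01 X53.021 Y35.101
G01 X41.209 Y35.101
G01 X41.209 Y72.934
M5
G0 X49.535 Y73.940
M3 S421
G01 X149.943 Y73.940 F3945
G01 X149.943 Y60.284
G01 X49.535 Y60.284
G01 X49.535 Y73.940
M5
G0 X0.000 Y0.000

Since the viewBox matches the mm dimensions, user units are millimetres directly. The only transform is the Y-flip y_m = 126.199 − y_svg.

Shape 1 is a rectangle drawn with `<rect>`. Its stroke #008000 means engrave at S421, F3945. After flipping Y the toolpath is (41.209,72.934) → (53.021,72.934) → (53.021,35.101) → (41.209,35.101) → (41.209,72.934), returning to the start.

Shape 2 is a rectangle drawn with `<path>`. Its stroke #008000 means engrave at S421, F3945. After flipping Y the toolpath is (49.535,73.940) → (149.943,73.940) → (149.943,60.284) → (49.535,60.284) → (49.535,73.940), returning to the start.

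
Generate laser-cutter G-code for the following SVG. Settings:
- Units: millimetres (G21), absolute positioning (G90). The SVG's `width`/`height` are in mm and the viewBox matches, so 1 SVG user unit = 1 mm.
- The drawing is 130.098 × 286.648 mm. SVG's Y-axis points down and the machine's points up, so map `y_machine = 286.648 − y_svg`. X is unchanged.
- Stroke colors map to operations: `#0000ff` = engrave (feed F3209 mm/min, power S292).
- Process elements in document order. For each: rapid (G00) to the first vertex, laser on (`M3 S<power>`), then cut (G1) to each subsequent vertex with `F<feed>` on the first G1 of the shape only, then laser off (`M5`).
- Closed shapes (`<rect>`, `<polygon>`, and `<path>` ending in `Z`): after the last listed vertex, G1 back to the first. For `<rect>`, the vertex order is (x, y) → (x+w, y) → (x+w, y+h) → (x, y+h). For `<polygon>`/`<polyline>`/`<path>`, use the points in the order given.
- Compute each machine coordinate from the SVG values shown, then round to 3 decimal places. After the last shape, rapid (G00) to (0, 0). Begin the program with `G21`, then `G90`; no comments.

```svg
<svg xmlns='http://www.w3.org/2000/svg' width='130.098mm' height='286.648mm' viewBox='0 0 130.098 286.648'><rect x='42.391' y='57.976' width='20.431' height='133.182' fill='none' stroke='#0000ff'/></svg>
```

1 u = 1 mm; y_m = 286.648 − y.

[1] `<rect>` rectangle, #0000ff→engrave S292 F3209: (42.391,228.672) → (62.822,228.672) → (62.822,95.490) → (42.391,95.490) → (42.391,228.672) (closed)

G21
G90
G00 X42.391 Y228.672
M3 S292
G1 X62.822 Y228.672 F3209
G1 X62.822 Y95.490
G1 X42.391 Y95.490
G1 X42.391 Y228.672
M5
G00 X0.000 Y0.000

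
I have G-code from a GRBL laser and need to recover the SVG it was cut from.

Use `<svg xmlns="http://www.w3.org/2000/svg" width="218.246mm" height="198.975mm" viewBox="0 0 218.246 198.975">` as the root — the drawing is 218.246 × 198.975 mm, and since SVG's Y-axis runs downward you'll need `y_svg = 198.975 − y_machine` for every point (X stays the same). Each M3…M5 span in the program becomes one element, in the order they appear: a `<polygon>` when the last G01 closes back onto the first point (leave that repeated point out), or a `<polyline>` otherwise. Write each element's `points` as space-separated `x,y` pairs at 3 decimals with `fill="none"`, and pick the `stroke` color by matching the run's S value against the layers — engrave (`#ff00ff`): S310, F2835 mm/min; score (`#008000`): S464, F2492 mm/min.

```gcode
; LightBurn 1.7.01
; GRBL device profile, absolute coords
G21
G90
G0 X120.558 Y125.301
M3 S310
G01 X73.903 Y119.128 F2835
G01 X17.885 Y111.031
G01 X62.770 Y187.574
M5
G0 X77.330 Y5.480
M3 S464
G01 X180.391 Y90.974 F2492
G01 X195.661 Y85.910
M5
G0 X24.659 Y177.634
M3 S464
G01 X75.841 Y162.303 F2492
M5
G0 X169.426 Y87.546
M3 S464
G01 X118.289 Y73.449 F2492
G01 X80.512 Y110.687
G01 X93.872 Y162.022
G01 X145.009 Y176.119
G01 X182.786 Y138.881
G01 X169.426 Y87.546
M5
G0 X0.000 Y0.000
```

<svg xmlns="http://www.w3.org/2000/svg" width="218.246mm" height="198.975mm" viewBox="0 0 218.246 198.975">
  <polyline points="120.558,73.674 73.903,79.847 17.885,87.944 62.770,11.401" fill="none" stroke="#ff00ff"/>
  <polyline points="77.330,193.495 180.391,108.001 195.661,113.065" fill="none" stroke="#008000"/>
  <polyline points="24.659,21.341 75.841,36.672" fill="none" stroke="#008000"/>
  <polygon points="169.426,111.429 118.289,125.526 80.512,88.288 93.872,36.953 145.009,22.856 182.786,60.094" fill="none" stroke="#008000"/>
</svg>

Each laser-on run becomes one SVG element. Flip Y back into SVG space with y_svg = 198.975 − y_machine.

Run 1: power S310 maps to stroke `#ff00ff` (engrave). The run is open, so emit a `<polyline>` with points (Y-flipped): 120.558,73.674 73.903,79.847 17.885,87.944 62.770,11.401.

Run 2: power S464 maps to stroke `#008000` (score). The run is open, so emit a `<polyline>` with points (Y-flipped): 77.330,193.495 180.391,108.001 195.661,113.065.

Run 3: power S464 maps to stroke `#008000` (score). The run is open, so emit a `<polyline>` with points (Y-flipped): 24.659,21.341 75.841,36.672.

Run 4: the run's S464 means `#008000` (score). The run returns to its start, so emit a `<polygon>` with points (Y-flipped): 169.426,111.429 118.289,125.526 80.512,88.288 93.872,36.953 145.009,22.856 182.786,60.094.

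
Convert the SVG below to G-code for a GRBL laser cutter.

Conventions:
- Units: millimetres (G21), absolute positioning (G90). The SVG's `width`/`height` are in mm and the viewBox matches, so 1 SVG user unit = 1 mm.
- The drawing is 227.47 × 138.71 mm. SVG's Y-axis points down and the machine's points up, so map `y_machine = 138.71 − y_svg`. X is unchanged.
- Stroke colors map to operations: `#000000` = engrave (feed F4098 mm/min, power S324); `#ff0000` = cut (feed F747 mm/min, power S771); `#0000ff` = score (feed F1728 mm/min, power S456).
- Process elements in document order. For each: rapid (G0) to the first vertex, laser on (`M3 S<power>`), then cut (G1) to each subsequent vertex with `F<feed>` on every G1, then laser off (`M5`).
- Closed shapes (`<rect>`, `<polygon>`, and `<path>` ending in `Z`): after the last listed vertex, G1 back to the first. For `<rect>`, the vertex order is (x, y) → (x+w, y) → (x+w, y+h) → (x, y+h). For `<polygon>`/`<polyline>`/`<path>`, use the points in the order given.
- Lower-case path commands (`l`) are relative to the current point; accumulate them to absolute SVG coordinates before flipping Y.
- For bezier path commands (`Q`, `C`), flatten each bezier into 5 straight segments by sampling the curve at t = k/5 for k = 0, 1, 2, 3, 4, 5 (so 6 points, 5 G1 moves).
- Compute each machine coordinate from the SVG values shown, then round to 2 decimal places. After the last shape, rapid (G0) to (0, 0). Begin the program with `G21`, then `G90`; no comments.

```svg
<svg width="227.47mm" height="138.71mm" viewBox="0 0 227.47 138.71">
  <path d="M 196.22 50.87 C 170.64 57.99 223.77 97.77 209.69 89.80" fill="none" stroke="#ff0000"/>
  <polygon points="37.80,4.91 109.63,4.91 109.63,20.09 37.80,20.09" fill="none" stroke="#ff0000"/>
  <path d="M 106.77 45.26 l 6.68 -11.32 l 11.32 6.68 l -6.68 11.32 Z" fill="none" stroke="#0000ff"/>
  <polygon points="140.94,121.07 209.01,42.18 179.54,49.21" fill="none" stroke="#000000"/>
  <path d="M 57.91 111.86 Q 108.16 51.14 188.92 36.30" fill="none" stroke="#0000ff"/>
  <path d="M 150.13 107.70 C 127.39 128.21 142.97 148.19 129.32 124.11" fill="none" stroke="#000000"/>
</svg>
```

Since the viewBox matches the mm dimensions, user units are millimetres directly. The only transform is the Y-flip y_m = 138.71 − y_svg.

Shape 1 is a cubic bezier drawn with `<path>`. Its stroke #ff0000 means cut at S771, F747. After flipping Y the toolpath is (196.22,87.84) → (189.15,80.29) → (193.97,68.77) → (203.66,57.12) → (211.24,49.21) → (209.69,48.91).

Shape 2 is a rectangle drawn with `<polygon>`. Its stroke #ff0000 means cut at S771, F747. After flipping Y the toolpath is (37.80,133.80) → (109.63,133.80) → (109.63,118.62) → (37.80,118.62) → (37.80,133.80), returning to the start.

Shape 3 is a regular polygon drawn with `<path>`. Its stroke #0000ff means score at S456, F1728. After flipping Y the toolpath is (106.77,93.45) → (113.45,104.77) → (124.77,98.09) → (118.09,86.77) → (106.77,93.45), returning to the start.

Shape 4 is a closed polygon drawn with `<polygon>`. Its stroke #000000 means engrave at S324, F4098. After flipping Y the toolpath is (140.94,17.64) → (209.01,96.53) → (179.54,89.50) → (140.94,17.64), returning to the start.

Shape 5 is a quadratic bezier drawn with `<path>`. Its stroke #0000ff means score at S456, F1728. After flipping Y the toolpath is (57.91,26.85) → (79.23,49.30) → (102.99,68.09) → (129.19,83.20) → (157.84,94.64) → (188.92,102.41).

Shape 6 is a cubic bezier drawn with `<path>`. Its stroke #000000 means engrave at S324, F4098. After flipping Y the toolpath is (150.13,31.01) → (140.54,19.12) → (136.91,9.44) → (135.99,4.07) → (134.54,5.09) → (129.32,14.60).

G21
G90
G0 X196.22 Y87.84
M3 S771
G1 X189.15 Y80.29 F747
G1 X193.97 Y68.77 F747
G1 X203.66 Y57.12 F747
G1 X211.24 Y49.21 F747
G1 X209.69 Y48.91 F747
M5
G0 X37.80 Y133.80
M3 S771
G1 X109.63 Y133.80 F747
G1 X109.63 Y118.62 F747
G1 X37.80 Y118.62 F747
G1 X37.80 Y133.80 F747
M5
G0 X106.77 Y93.45
M3 S456
G1 X113.45 Y104.77 F1728
G1 X124.77 Y98.09 F1728
G1 X118.09 Y86.77 F1728
G1 X106.77 Y93.45 F1728
M5
G0 X140.94 Y17.64
M3 S324
G1 X209.01 Y96.53 F4098
G1 X179.54 Y89.50 F4098
G1 X140.94 Y17.64 F4098
M5
G0 X57.91 Y26.85
M3 S456
G1 X79.23 Y49.30 F1728
G1 X102.99 Y68.09 F1728
G1 X129.19 Y83.20 F1728
G1 X157.84 Y94.64 F1728
G1 X188.92 Y102.41 F1728
M5
G0 X150.13 Y31.01
M3 S324
G1 X140.54 Y19.12 F4098
G1 X136.91 Y9.44 F4098
G1 X135.99 Y4.07 F4098
G1 X134.54 Y5.09 F4098
G1 X129.32 Y14.60 F4098
M5
G0 X0.00 Y0.00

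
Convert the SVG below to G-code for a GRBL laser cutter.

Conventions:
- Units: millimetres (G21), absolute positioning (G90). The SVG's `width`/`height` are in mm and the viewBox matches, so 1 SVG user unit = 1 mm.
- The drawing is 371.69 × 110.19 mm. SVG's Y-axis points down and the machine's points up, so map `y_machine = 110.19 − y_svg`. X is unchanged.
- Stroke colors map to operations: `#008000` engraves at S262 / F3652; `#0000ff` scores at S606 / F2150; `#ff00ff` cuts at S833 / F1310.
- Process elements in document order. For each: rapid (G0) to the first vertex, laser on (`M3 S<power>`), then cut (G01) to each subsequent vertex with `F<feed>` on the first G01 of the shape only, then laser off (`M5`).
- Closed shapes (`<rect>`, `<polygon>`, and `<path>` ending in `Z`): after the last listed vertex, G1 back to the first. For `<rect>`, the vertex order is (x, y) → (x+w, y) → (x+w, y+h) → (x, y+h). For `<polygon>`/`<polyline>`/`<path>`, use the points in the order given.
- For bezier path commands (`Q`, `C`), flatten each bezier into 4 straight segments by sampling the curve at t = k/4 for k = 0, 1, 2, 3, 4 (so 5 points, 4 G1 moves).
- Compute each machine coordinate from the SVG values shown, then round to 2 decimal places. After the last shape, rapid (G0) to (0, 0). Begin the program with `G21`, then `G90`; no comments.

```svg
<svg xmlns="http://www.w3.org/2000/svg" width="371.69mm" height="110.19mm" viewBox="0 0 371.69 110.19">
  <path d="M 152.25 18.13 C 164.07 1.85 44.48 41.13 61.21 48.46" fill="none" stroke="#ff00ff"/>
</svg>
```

G21
G90
G0 X152.25 Y92.06
M3 S833
G01 X140.66 Y95.22 F1310
G01 X104.89 Y85.75
G01 X70.04 Y71.85
G01 X61.21 Y61.73
M5
G0 X0.00 Y0.00

Since the viewBox matches the mm dimensions, user units are millimetres directly. The only transform is the Y-flip y_m = 110.19 − y_svg.

Shape 1 is a cubic bezier drawn with `<path>`. Its stroke #ff00ff means cut at S833, F1310. After flipping Y the toolpath is (152.25,92.06) → (140.66,95.22) → (104.89,85.75) → (70.04,71.85) → (61.21,61.73).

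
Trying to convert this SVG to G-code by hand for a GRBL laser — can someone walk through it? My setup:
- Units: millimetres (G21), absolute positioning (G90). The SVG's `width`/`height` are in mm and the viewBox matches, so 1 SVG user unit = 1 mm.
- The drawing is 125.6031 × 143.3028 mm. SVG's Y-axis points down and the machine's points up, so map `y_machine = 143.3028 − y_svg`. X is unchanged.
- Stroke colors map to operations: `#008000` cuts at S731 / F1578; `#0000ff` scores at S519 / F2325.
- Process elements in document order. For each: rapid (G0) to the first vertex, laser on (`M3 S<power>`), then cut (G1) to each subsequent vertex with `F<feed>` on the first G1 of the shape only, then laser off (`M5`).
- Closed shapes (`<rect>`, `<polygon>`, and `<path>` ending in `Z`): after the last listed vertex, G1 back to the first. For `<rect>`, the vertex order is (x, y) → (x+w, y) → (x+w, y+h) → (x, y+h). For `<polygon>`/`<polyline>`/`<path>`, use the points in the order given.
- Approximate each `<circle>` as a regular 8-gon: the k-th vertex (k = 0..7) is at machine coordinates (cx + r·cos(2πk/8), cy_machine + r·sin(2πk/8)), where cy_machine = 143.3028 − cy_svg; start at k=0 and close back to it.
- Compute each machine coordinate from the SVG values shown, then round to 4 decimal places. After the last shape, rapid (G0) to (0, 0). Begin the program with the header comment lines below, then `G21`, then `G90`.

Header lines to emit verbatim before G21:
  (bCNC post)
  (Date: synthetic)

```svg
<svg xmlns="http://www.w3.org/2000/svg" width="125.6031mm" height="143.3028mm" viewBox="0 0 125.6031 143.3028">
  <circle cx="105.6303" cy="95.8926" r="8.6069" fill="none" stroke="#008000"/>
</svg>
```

(bCNC post)
(Date: synthetic)
G21
G90
G0 X114.2372 Y47.4102
M3 S731
G1 X111.7163 Y53.4962 F1578
G1 X105.6303 Y56.0171
G1 X99.5443 Y53.4962
G1 X97.0234 Y47.4102
G1 X99.5443 Y41.3242
G1 X105.6303 Y38.8033
G1 X111.7163 Y41.3242
G1 X114.2372 Y47.4102
M5
G0 X0.0000 Y0.0000

1 u = 1 mm; y_m = 143.3028 − y.

[1] `<circle>` circle, #008000→cut S731 F1578: (114.2372,47.4102) → (111.7163,53.4962) → (105.6303,56.0171) → (99.5443,53.4962) → (97.0234,47.4102) → (99.5443,41.3242) → (105.6303,38.8033) → (111.7163,41.3242) → (114.2372,47.4102) (closed)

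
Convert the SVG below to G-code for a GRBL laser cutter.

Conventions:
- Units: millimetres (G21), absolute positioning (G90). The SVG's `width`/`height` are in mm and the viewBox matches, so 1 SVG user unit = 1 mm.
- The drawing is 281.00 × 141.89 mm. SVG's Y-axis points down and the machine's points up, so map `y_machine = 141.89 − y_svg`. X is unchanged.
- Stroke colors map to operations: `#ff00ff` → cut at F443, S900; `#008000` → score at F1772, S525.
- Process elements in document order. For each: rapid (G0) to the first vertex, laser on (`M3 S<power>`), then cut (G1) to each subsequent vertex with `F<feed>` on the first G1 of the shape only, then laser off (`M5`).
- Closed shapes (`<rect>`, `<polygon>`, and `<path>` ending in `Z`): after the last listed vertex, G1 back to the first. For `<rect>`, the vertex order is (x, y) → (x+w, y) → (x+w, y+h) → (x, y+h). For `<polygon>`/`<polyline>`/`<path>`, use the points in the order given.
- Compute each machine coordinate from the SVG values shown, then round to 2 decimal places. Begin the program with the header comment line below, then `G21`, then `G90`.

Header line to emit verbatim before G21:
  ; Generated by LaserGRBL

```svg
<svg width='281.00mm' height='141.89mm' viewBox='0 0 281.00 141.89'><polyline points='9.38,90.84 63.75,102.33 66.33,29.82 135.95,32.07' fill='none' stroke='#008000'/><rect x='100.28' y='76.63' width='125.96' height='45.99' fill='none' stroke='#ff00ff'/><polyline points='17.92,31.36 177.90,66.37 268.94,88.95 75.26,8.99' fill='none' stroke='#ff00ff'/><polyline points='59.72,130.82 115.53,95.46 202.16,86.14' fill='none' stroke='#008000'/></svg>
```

; Generated by LaserGRBL
G21
G90
G0 X9.38 Y51.05
M3 S525
G1 X63.75 Y39.56 F1772
G1 X66.33 Y112.07
G1 X135.95 Y109.82
M5
G0 X100.28 Y65.26
M3 S900
G1 X226.24 Y65.26 F443
G1 X226.24 Y19.27
G1 X100.28 Y19.27
G1 X100.28 Y65.26
M5
G0 X17.92 Y110.53
M3 S900
G1 X177.90 Y75.52 F443
G1 X268.94 Y52.94
G1 X75.26 Y132.90
M5
G0 X59.72 Y11.07
M3 S525
G1 X115.53 Y46.43 F1772
G1 X202.16 Y55.75
M5

1 u = 1 mm; y_m = 141.89 − y.

[1] `<polyline>` open polyline, #008000→score S525 F1772: (9.38,51.05) → (63.75,39.56) → (66.33,112.07) → (135.95,109.82)

[2] `<rect>` rectangle, #ff00ff→cut S900 F443: (100.28,65.26) → (226.24,65.26) → (226.24,19.27) → (100.28,19.27) → (100.28,65.26) (closed)

[3] `<polyline>` open polyline, #ff00ff→cut S900 F443: (17.92,110.53) → (177.90,75.52) → (268.94,52.94) → (75.26,132.90)

[4] `<polyline>` open polyline, #008000→score S525 F1772: (59.72,11.07) → (115.53,46.43) → (202.16,55.75)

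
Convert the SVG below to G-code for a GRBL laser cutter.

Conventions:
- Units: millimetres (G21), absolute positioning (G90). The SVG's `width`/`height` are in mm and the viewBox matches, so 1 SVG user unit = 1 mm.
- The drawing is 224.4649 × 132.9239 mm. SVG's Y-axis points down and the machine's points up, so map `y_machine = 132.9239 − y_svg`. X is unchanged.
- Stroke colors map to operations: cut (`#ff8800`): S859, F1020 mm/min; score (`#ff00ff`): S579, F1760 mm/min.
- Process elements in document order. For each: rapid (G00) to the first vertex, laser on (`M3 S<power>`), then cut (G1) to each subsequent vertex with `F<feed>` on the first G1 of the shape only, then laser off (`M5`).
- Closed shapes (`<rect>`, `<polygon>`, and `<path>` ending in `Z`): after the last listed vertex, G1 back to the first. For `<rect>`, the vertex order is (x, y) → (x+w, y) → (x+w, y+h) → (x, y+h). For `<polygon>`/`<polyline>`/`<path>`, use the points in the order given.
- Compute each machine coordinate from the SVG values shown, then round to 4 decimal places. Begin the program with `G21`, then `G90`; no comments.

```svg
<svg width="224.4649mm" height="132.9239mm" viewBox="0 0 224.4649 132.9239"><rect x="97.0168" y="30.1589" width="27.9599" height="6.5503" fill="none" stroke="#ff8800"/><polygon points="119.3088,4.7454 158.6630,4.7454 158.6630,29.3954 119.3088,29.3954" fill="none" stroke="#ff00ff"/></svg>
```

Since the viewBox matches the mm dimensions, user units are millimetres directly. The only transform is the Y-flip y_m = 132.9239 − y_svg.

Shape 1 is a rectangle drawn with `<rect>`. Its stroke #ff8800 means cut at S859, F1020. After flipping Y the toolpath is (97.0168,102.7650) → (124.9767,102.7650) → (124.9767,96.2147) → (97.0168,96.2147) → (97.0168,102.7650), returning to the start.

Shape 2 is a rectangle drawn with `<polygon>`. Its stroke #ff00ff means score at S579, F1760. After flipping Y the toolpath is (119.3088,128.1785) → (158.6630,128.1785) → (158.6630,103.5285) → (119.3088,103.5285) → (119.3088,128.1785), returning to the start.

G21
G90
G00 X97.0168 Y102.7650
M3 S859
G1 X124.9767 Y102.7650 F1020
G1 X124.9767 Y96.2147
G1 X97.0168 Y96.2147
G1 X97.0168 Y102.7650
M5
G00 X119.3088 Y128.1785
M3 S579
G1 X158.6630 Y128.1785 F1760
G1 X158.6630 Y103.5285
G1 X119.3088 Y103.5285
G1 X119.3088 Y128.1785
M5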